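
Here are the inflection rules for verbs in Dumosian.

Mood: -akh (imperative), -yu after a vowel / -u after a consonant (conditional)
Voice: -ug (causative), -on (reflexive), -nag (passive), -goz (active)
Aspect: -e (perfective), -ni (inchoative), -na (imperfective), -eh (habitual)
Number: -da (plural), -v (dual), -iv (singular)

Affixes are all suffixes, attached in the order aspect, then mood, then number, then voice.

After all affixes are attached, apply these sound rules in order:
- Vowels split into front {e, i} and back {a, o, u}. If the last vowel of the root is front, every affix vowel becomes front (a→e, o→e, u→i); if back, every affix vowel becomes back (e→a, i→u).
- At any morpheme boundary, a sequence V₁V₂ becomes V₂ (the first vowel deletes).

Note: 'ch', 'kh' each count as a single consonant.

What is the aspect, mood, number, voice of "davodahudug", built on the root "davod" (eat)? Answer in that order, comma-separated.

Segment: davod-eh-u-da-ug.
aspect: -eh → habitual.
mood: -yu/u → conditional.
number: -da → plural.
voice: -ug → causative.

habitual, conditional, plural, causative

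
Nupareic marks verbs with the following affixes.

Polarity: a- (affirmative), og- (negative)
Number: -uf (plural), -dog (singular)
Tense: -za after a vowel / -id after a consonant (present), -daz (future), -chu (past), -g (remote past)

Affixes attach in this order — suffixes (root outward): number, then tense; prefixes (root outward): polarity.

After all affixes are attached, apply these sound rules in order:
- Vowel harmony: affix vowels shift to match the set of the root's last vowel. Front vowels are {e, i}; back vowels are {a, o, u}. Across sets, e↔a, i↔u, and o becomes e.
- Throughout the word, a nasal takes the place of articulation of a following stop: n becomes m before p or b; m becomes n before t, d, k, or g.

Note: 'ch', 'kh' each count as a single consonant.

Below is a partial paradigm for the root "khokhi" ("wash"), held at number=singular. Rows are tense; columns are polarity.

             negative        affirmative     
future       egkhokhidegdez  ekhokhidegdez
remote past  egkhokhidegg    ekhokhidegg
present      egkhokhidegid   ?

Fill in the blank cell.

ekhokhidegid

Attach number singular -dog → khokhidog.
Attach polarity affirmative a- → akhokhidog.
Attach tense present -id (after consonant 'g') → akhokhidogid.
Apply vowel harmony: akhokhidogid → ekhokhidegid.
Nasal assimilation: no change.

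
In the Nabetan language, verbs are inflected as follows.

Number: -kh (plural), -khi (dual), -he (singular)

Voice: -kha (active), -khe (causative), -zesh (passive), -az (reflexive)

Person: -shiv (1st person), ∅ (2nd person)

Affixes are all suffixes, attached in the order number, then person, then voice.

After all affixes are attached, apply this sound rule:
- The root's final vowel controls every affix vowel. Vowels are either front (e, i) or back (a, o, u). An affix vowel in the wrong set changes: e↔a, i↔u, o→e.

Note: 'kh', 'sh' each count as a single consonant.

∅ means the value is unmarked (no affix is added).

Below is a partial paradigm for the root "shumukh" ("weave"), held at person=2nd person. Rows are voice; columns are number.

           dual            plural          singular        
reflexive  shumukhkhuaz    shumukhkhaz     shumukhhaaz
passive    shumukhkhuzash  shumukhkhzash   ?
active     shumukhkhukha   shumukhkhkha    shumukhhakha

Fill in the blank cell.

shumukhhazash

Attach number singular -he → shumukhhe.
person = 2nd person: zero marking, form stays shumukhhe.
Attach voice passive -zesh → shumukhhezesh.
Apply vowel harmony: shumukhhezesh → shumukhhazash.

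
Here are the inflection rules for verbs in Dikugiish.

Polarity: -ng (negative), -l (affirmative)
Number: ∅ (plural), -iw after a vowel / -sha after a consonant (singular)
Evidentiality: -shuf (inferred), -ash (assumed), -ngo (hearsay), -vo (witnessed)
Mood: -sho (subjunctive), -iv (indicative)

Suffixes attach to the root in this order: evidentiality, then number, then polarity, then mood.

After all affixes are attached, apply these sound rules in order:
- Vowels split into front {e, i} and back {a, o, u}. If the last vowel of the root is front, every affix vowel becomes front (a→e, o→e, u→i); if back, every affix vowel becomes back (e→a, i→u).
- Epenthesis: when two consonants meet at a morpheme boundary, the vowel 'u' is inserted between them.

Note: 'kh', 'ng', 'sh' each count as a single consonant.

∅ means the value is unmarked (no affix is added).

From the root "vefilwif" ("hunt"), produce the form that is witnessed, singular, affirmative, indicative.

Attach evidentiality witnessed -vo → vefilwifvo.
Attach number singular -iw (after vowel 'o') → vefilwifvoiw.
Attach polarity affirmative -l → vefilwifvoiwl.
Attach mood indicative -iv → vefilwifvoiwliv.
Apply vowel harmony: vefilwifvoiwliv → vefilwifveiwliv.
Apply epenthesis: vefilwifveiwliv → vefilwifuveiwuliv.

vefilwifuveiwuliv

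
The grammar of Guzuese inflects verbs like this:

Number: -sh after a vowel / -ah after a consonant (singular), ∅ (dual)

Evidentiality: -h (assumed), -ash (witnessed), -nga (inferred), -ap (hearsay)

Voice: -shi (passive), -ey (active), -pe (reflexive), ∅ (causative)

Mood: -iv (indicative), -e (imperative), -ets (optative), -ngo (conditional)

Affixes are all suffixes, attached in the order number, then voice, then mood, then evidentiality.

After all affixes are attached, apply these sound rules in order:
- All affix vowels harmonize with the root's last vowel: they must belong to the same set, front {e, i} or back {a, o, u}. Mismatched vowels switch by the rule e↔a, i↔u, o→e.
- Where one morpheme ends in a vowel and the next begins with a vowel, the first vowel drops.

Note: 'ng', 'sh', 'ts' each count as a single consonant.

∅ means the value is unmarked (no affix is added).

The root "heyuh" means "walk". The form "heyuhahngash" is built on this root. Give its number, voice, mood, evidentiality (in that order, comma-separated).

singular, causative, conditional, witnessed

Segment: heyuh-ah-ngo-ash.
number: -sh/ah → singular.
voice: ∅ → causative.
mood: -ngo → conditional.
evidentiality: -ash → witnessed.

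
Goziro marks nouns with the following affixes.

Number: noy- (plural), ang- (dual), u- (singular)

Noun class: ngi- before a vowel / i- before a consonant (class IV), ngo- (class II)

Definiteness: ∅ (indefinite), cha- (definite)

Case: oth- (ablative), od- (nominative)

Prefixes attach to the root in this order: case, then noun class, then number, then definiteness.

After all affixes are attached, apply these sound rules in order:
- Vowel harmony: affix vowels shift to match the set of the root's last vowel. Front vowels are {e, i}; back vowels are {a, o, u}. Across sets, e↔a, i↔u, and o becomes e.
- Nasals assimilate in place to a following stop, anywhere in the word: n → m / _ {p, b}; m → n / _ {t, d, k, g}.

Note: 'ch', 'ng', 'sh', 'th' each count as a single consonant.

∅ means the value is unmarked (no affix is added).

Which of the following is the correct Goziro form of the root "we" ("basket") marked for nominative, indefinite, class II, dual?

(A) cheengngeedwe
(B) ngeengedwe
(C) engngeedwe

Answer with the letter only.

C

Attach case nominative od- → odwe.
Attach noun class class II ngo- → ngoodwe.
Attach number dual ang- → angngoodwe.
definiteness = indefinite: zero marking, form stays angngoodwe.
Apply vowel harmony: angngoodwe → engngeedwe.
Nasal assimilation: no change.
So the correct form is engngeedwe, option (C).
(B) ngeengedwe is wrong: it has the affixes in the wrong order.
(A) cheengngeedwe is wrong: it uses definite instead of indefinite for definiteness.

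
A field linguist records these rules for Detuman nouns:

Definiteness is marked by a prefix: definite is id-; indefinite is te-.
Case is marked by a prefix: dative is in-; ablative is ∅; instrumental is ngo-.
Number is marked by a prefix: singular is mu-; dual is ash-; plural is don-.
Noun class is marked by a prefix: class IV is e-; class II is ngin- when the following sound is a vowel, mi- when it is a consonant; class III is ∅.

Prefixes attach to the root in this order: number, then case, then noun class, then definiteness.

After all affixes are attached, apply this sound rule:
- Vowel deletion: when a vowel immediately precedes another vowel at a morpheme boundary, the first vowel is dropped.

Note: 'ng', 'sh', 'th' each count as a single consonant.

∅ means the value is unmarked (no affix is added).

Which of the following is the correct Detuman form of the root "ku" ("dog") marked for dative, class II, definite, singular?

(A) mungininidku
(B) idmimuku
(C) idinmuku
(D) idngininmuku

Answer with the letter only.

Attach number singular mu- → muku.
Attach case dative in- → inmuku.
Attach noun class class II ngin- (before vowel 'i') → ngininmuku.
Attach definiteness definite id- → idngininmuku.
Vowel deletion: no change.
So the correct form is idngininmuku, option (D).
(B) idmimuku is wrong: it uses ablative instead of dative for case.
(A) mungininidku is wrong: it has the affixes in the wrong order.
(C) idinmuku is wrong: it uses class III instead of class II for noun class.

D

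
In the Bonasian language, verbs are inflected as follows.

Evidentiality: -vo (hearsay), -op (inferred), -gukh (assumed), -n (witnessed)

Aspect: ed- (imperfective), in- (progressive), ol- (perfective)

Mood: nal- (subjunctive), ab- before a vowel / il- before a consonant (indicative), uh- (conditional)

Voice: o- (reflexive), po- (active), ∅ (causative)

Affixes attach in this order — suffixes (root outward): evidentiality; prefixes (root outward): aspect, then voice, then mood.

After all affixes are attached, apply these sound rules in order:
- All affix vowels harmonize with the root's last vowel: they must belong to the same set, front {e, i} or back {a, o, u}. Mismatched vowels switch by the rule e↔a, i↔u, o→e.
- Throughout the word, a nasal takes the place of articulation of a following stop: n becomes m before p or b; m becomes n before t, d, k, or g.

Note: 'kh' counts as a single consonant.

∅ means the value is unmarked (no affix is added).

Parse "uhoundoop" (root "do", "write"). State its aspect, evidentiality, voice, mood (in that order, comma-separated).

progressive, inferred, reflexive, conditional

Segment: uh-o-in-do-op.
aspect: in- → progressive.
evidentiality: -op → inferred.
voice: o- → reflexive.
mood: uh- → conditional.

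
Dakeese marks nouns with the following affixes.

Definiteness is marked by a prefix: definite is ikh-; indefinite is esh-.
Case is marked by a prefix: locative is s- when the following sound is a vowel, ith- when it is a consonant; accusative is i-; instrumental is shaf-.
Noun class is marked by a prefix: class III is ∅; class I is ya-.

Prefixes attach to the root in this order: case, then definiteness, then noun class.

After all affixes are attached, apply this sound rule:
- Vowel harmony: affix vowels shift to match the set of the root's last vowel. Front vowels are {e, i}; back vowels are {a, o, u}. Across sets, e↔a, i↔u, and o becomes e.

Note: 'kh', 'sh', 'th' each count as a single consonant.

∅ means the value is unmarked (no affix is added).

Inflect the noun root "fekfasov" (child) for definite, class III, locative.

Attach case locative ith- (before consonant 'f') → ithfekfasov.
Attach definiteness definite ikh- → ikhithfekfasov.
noun class = class III: zero marking, form stays ikhithfekfasov.
Apply vowel harmony: ikhithfekfasov → ukhuthfekfasov.

ukhuthfekfasov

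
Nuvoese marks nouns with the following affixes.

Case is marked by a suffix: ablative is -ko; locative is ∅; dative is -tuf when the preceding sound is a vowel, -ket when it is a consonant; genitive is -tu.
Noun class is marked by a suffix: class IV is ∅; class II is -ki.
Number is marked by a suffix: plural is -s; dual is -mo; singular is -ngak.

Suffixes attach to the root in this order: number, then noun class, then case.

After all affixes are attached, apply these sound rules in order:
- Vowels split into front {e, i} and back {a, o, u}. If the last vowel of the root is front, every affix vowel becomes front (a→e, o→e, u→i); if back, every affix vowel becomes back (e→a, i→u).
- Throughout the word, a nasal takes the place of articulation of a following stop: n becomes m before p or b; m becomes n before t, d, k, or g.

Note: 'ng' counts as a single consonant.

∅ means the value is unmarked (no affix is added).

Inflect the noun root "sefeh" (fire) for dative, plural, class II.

sefehskitif

Attach number plural -s → sefehs.
Attach noun class class II -ki → sefehski.
Attach case dative -tuf (after vowel 'i') → sefehskituf.
Apply vowel harmony: sefehskituf → sefehskitif.
Nasal assimilation: no change.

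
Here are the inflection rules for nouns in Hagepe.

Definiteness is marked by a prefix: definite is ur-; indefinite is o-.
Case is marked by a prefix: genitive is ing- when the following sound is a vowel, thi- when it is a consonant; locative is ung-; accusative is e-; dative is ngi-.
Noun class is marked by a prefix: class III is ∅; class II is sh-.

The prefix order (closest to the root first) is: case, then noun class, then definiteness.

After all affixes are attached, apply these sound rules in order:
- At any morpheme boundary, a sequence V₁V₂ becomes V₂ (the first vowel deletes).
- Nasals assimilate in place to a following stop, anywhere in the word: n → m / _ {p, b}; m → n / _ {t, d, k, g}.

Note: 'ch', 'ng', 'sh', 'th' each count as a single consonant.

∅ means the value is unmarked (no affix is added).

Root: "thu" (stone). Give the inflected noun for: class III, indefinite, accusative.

ethu

Attach case accusative e- → ethu.
noun class = class III: zero marking, form stays ethu.
Attach definiteness indefinite o- → oethu.
Apply vowel deletion: oethu → ethu.
Nasal assimilation: no change.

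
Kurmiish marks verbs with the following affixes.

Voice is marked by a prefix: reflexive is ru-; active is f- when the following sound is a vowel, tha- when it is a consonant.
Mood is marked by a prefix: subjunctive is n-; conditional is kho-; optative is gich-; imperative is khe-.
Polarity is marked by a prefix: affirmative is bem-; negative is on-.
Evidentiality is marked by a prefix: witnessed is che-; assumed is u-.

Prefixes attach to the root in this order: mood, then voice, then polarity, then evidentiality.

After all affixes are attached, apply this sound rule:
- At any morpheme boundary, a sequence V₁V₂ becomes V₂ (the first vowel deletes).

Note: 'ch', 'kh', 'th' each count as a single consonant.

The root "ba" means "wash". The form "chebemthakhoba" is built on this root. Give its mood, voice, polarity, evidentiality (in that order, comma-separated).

Segment: che-bem-tha-kho-ba.
mood: kho- → conditional.
voice: f/tha- → active.
polarity: bem- → affirmative.
evidentiality: che- → witnessed.

conditional, active, affirmative, witnessed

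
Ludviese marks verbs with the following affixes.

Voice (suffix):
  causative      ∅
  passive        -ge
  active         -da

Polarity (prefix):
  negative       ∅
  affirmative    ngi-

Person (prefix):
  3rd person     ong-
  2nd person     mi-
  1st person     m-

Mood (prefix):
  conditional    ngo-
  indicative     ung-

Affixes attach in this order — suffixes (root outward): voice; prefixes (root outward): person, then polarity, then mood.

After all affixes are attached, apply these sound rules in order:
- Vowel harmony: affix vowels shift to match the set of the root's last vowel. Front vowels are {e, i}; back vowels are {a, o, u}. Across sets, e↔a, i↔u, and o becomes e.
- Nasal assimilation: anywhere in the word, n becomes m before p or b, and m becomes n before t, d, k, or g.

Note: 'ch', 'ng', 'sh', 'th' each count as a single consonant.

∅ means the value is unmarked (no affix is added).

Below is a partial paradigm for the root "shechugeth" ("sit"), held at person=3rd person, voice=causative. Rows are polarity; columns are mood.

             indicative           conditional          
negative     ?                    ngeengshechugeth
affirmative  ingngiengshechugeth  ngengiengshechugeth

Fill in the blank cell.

Attach person 3rd person ong- → ongshechugeth.
polarity = negative: zero marking, form stays ongshechugeth.
voice = causative: zero marking, form stays ongshechugeth.
Attach mood indicative ung- → ungongshechugeth.
Apply vowel harmony: ungongshechugeth → ingengshechugeth.
Nasal assimilation: no change.

ingengshechugeth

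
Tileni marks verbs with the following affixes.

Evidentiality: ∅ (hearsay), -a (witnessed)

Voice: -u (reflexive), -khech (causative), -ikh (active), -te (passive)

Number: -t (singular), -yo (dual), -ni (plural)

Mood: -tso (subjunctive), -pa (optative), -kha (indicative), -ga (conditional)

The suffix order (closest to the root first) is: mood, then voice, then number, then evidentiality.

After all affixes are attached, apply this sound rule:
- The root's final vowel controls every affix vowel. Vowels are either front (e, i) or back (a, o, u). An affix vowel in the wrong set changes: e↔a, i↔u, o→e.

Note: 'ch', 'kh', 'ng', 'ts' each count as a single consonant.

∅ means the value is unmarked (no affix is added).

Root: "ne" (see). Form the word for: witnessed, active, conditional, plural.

Attach mood conditional -ga → nega.
Attach voice active -ikh → negaikh.
Attach number plural -ni → negaikhni.
Attach evidentiality witnessed -a → negaikhnia.
Apply vowel harmony: negaikhnia → negeikhnie.

negeikhnie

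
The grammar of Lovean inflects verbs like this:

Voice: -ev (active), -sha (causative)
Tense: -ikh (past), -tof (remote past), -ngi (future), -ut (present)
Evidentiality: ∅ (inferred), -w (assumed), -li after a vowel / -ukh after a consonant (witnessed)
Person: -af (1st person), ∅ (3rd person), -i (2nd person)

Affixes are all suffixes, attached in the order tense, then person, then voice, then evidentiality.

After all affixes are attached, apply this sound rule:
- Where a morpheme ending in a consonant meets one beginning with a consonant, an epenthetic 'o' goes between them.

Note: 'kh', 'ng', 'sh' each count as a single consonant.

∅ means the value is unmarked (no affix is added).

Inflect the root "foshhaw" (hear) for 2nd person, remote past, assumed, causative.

foshhawotofishaw

Attach tense remote past -tof → foshhawtof.
Attach person 2nd person -i → foshhawtofi.
Attach voice causative -sha → foshhawtofisha.
Attach evidentiality assumed -w → foshhawtofishaw.
Apply epenthesis: foshhawtofishaw → foshhawotofishaw.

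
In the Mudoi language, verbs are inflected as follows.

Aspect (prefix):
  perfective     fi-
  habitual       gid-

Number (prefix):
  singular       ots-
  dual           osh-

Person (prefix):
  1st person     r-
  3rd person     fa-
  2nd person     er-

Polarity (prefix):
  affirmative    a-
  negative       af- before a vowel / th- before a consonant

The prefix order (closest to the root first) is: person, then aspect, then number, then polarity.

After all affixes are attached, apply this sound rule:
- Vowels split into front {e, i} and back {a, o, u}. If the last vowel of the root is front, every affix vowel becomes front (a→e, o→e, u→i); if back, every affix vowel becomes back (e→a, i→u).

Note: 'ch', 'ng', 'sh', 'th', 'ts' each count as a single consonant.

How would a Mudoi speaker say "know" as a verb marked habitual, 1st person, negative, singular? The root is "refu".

Attach person 1st person r- → rrefu.
Attach aspect habitual gid- → gidrrefu.
Attach number singular ots- → otsgidrrefu.
Attach polarity negative af- (before vowel 'o') → afotsgidrrefu.
Apply vowel harmony: afotsgidrrefu → afotsgudrrefu.

afotsgudrrefu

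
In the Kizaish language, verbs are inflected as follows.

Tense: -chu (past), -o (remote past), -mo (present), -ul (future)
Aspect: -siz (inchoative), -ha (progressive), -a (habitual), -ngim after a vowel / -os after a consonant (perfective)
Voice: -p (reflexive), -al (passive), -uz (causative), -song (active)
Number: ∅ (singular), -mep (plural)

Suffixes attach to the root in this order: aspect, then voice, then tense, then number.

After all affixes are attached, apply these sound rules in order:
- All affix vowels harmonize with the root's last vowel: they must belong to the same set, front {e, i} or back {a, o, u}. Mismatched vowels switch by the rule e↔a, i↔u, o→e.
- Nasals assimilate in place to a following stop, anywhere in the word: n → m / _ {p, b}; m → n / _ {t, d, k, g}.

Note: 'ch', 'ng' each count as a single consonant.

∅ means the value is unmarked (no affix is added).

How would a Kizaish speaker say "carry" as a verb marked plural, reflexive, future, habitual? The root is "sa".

Attach aspect habitual -a → saa.
Attach voice reflexive -p → saap.
Attach tense future -ul → saapul.
Attach number plural -mep → saapulmep.
Apply vowel harmony: saapulmep → saapulmap.
Nasal assimilation: no change.

saapulmap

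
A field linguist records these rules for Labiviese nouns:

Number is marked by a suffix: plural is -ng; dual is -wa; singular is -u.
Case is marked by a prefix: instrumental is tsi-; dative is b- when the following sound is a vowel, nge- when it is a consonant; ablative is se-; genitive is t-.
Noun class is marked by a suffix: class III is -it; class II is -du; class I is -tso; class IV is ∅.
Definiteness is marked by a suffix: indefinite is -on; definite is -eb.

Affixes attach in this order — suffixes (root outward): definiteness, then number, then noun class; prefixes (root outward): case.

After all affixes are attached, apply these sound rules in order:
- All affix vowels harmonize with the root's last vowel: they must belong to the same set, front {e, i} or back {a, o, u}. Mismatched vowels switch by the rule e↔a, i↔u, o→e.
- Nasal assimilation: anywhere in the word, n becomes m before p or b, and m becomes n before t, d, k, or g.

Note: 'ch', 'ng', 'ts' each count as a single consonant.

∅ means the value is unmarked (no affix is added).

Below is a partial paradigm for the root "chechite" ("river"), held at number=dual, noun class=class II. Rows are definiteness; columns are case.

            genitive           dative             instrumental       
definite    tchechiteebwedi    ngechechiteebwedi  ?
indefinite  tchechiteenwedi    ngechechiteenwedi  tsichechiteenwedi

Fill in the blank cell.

tsichechiteebwedi

Attach definiteness definite -eb → chechiteeb.
Attach case instrumental tsi- → tsichechiteeb.
Attach number dual -wa → tsichechiteebwa.
Attach noun class class II -du → tsichechiteebwadu.
Apply vowel harmony: tsichechiteebwadu → tsichechiteebwedi.
Nasal assimilation: no change.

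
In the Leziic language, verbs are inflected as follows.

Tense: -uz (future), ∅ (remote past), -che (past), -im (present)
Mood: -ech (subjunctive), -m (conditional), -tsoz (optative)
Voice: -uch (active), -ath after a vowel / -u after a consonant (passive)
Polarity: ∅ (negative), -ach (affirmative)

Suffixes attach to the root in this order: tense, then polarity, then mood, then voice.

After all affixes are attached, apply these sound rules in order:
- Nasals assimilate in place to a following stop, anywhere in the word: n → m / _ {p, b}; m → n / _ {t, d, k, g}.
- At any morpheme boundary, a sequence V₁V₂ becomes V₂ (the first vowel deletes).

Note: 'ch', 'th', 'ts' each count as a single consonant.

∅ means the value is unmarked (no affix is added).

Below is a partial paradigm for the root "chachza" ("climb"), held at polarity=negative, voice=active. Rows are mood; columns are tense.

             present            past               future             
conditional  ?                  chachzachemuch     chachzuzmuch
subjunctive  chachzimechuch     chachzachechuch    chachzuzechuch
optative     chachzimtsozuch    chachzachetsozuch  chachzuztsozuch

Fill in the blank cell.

chachzimmuch

Attach tense present -im → chachzaim.
polarity = negative: zero marking, form stays chachzaim.
Attach mood conditional -m → chachzaimm.
Attach voice active -uch → chachzaimmuch.
Nasal assimilation: no change.
Apply vowel deletion: chachzaimmuch → chachzimmuch.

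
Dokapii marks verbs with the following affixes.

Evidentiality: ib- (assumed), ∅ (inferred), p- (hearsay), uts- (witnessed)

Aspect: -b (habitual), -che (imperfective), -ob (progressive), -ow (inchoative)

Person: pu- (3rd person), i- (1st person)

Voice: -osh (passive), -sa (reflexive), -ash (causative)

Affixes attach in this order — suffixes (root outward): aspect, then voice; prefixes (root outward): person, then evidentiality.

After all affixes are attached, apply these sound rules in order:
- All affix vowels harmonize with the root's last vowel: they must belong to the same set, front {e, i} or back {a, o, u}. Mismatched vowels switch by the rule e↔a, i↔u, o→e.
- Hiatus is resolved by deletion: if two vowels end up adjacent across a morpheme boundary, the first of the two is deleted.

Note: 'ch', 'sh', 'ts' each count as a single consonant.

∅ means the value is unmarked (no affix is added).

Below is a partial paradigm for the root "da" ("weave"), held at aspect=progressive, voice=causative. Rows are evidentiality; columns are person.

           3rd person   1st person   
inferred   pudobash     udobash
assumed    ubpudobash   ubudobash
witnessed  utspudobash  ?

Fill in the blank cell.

Attach aspect progressive -ob → daob.
Attach voice causative -ash → daobash.
Attach person 1st person i- → idaobash.
Attach evidentiality witnessed uts- → utsidaobash.
Apply vowel harmony: utsidaobash → utsudaobash.
Apply vowel deletion: utsudaobash → utsudobash.

utsudobash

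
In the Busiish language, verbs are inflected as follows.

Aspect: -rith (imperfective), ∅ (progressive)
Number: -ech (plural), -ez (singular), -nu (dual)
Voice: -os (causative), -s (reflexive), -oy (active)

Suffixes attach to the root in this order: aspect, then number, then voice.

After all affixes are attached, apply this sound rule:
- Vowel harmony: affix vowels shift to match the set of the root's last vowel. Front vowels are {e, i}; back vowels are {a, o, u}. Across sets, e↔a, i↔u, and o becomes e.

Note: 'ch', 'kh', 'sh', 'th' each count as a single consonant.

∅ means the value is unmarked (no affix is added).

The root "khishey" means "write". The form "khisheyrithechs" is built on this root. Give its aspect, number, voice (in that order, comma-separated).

imperfective, plural, reflexive

Segment: khishey-rith-ech-s.
aspect: -rith → imperfective.
number: -ech → plural.
voice: -s → reflexive.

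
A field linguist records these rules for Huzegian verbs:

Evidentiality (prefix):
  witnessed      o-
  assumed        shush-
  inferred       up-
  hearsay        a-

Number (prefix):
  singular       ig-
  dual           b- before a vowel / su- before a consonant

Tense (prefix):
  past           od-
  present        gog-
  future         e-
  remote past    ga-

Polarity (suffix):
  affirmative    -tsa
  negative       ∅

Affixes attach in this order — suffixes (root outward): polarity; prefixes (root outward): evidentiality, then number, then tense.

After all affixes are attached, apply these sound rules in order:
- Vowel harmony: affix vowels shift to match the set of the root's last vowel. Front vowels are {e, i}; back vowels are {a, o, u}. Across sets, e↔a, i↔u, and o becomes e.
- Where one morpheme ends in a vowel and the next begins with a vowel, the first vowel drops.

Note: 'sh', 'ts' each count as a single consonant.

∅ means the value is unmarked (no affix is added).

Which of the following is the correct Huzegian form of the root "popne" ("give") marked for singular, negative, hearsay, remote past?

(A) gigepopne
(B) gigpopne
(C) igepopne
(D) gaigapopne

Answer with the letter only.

A

Attach evidentiality hearsay a- → apopne.
Attach number singular ig- → igapopne.
Attach tense remote past ga- → gaigapopne.
polarity = negative: zero marking, form stays gaigapopne.
Apply vowel harmony: gaigapopne → geigepopne.
Apply vowel deletion: geigepopne → gigepopne.
So the correct form is gigepopne, option (A).
(C) igepopne is wrong: it uses future instead of remote past for tense.
(D) gaigapopne is wrong: it fails to apply the sound rule(s).
(B) gigpopne is wrong: it has the affixes in the wrong order.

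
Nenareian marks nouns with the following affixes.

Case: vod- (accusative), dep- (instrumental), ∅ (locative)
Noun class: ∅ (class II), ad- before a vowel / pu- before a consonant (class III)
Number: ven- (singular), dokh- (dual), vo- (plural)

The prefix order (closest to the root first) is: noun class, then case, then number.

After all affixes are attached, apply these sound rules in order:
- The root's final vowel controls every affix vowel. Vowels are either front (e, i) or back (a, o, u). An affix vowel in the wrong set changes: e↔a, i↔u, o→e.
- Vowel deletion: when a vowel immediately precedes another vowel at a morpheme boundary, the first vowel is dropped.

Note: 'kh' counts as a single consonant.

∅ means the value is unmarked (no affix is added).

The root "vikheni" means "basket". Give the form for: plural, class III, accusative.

Attach noun class class III pu- (before consonant 'v') → puvikheni.
Attach case accusative vod- → vodpuvikheni.
Attach number plural vo- → vovodpuvikheni.
Apply vowel harmony: vovodpuvikheni → vevedpivikheni.
Vowel deletion: no change.

vevedpivikheni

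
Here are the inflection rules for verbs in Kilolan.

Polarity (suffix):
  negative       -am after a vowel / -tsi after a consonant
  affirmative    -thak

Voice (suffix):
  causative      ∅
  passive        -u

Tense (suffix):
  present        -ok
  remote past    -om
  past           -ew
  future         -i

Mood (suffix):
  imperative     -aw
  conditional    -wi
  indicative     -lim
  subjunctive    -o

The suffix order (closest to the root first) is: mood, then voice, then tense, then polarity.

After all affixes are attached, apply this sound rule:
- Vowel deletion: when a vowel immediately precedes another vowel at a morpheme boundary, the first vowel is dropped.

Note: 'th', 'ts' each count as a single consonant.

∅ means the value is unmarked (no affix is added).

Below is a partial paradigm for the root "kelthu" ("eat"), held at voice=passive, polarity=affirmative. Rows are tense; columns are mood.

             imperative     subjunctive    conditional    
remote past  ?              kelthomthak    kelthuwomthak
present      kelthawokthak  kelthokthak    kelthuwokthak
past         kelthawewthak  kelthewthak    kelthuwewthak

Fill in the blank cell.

Attach mood imperative -aw → kelthuaw.
Attach voice passive -u → kelthuawu.
Attach tense remote past -om → kelthuawuom.
Attach polarity affirmative -thak → kelthuawuomthak.
Apply vowel deletion: kelthuawuomthak → kelthawomthak.

kelthawomthak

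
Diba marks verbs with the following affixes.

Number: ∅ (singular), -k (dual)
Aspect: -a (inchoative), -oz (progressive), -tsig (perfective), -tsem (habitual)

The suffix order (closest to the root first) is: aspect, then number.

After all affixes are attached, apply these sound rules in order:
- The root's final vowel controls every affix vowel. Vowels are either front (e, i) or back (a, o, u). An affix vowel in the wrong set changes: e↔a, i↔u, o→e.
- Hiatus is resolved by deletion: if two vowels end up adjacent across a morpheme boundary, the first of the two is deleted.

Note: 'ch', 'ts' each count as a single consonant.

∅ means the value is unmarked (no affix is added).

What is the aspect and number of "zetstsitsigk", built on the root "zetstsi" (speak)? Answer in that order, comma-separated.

Segment: zetstsi-tsig-k.
aspect: -tsig → perfective.
number: -k → dual.

perfective, dual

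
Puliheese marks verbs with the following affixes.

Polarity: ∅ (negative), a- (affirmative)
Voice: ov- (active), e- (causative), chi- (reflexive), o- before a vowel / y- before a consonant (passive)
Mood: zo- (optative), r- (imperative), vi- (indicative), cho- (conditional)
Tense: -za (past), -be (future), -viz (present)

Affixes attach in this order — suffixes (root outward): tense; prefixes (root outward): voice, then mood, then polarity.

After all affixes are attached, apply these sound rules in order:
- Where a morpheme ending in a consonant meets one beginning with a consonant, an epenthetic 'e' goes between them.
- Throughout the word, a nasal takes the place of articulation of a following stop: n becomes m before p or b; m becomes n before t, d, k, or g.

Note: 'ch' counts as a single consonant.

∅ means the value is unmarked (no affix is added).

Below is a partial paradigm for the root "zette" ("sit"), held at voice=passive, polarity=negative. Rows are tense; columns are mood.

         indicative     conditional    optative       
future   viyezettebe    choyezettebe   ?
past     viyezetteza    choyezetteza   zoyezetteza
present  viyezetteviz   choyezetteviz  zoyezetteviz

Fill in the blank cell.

zoyezettebe

Attach voice passive y- (before consonant 'z') → yzette.
Attach tense future -be → yzettebe.
Attach mood optative zo- → zoyzettebe.
polarity = negative: zero marking, form stays zoyzettebe.
Apply epenthesis: zoyzettebe → zoyezettebe.
Nasal assimilation: no change.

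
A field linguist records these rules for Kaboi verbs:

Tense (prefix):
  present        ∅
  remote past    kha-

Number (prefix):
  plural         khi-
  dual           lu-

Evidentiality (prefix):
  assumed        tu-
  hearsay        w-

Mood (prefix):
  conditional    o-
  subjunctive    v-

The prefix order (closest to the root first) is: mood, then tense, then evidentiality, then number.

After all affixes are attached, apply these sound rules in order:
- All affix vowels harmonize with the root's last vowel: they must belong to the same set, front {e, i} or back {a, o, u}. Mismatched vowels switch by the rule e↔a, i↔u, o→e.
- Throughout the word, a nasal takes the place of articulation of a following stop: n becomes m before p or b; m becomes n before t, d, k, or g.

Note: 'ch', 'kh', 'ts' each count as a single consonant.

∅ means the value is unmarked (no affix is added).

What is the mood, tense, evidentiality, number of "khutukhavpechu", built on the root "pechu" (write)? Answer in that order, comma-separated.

Segment: khi-tu-kha-v-pechu.
mood: v- → subjunctive.
tense: kha- → remote past.
evidentiality: tu- → assumed.
number: khi- → plural.

subjunctive, remote past, assumed, plural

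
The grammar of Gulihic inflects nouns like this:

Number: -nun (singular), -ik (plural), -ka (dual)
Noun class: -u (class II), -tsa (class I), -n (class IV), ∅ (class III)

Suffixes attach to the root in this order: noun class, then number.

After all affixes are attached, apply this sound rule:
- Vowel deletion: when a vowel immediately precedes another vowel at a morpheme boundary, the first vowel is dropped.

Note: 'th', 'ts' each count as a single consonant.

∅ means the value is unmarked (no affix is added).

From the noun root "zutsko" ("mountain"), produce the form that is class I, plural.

Attach noun class class I -tsa → zutskotsa.
Attach number plural -ik → zutskotsaik.
Apply vowel deletion: zutskotsaik → zutskotsik.

zutskotsik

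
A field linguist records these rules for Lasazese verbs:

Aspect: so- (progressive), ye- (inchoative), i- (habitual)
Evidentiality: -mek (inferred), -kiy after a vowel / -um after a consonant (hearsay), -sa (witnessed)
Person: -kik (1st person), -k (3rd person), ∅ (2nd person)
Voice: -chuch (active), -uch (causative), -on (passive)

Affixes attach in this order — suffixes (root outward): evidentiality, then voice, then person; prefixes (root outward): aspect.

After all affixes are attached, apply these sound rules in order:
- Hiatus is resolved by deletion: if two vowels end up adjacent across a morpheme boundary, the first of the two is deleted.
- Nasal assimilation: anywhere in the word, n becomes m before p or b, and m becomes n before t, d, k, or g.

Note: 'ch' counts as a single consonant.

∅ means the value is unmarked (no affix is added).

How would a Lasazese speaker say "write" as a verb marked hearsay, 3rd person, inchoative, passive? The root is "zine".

yezinekiyonk

Attach aspect inchoative ye- → yezine.
Attach evidentiality hearsay -kiy (after vowel 'e') → yezinekiy.
Attach voice passive -on → yezinekiyon.
Attach person 3rd person -k → yezinekiyonk.
Vowel deletion: no change.
Nasal assimilation: no change.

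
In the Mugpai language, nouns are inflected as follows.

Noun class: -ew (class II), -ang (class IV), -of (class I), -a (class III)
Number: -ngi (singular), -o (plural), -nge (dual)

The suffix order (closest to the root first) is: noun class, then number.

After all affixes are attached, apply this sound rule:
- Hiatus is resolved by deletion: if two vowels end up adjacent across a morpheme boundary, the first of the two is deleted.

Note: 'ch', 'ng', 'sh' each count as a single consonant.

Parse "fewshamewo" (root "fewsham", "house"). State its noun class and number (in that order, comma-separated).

Segment: fewsham-ew-o.
noun class: -ew → class II.
number: -o → plural.

class II, plural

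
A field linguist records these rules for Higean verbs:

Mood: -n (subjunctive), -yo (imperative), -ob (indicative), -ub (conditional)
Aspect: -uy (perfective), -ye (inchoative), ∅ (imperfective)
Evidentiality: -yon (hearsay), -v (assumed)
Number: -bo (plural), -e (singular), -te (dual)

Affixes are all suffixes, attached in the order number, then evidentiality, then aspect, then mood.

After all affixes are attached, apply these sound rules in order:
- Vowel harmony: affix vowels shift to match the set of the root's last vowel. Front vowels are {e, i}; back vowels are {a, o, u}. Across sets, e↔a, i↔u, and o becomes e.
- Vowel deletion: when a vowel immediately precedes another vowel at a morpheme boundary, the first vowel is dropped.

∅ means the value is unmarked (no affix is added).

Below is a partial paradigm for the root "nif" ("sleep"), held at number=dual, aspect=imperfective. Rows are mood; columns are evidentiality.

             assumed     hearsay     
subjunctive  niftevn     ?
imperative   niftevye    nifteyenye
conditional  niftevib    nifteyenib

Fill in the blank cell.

Attach number dual -te → nifte.
Attach evidentiality hearsay -yon → nifteyon.
aspect = imperfective: zero marking, form stays nifteyon.
Attach mood subjunctive -n → nifteyonn.
Apply vowel harmony: nifteyonn → nifteyenn.
Vowel deletion: no change.

nifteyenn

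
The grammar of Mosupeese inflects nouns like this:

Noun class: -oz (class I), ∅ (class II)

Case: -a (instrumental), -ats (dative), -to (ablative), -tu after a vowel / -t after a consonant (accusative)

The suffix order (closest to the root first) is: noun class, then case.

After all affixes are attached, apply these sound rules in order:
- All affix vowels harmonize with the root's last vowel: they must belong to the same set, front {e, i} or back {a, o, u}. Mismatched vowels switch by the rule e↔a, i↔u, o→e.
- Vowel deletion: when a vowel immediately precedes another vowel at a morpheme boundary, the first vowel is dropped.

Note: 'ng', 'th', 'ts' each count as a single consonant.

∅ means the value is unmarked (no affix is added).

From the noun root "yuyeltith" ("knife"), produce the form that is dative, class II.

yuyeltithets

noun class = class II: zero marking, form stays yuyeltith.
Attach case dative -ats → yuyeltithats.
Apply vowel harmony: yuyeltithats → yuyeltithets.
Vowel deletion: no change.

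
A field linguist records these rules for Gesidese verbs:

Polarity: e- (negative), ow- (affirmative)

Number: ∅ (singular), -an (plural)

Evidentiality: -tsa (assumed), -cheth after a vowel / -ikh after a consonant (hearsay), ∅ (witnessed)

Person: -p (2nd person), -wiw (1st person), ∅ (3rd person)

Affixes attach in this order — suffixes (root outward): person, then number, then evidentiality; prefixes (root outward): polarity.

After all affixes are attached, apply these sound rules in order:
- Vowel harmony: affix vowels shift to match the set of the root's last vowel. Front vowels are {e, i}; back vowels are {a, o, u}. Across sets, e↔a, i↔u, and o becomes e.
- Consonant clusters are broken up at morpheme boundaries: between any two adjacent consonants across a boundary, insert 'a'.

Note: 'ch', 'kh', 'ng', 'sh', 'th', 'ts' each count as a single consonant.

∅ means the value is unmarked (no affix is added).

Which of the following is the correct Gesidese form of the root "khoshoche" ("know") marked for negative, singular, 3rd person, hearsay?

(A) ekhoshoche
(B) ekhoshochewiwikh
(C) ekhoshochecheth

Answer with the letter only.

C

Attach polarity negative e- → ekhoshoche.
person = 3rd person: zero marking, form stays ekhoshoche.
number = singular: zero marking, form stays ekhoshoche.
Attach evidentiality hearsay -cheth (after vowel 'e') → ekhoshochecheth.
Vowel harmony: no change.
Epenthesis: no change.
So the correct form is ekhoshochecheth, option (C).
(B) ekhoshochewiwikh is wrong: it uses 1st person instead of 3rd person for person.
(A) ekhoshoche is wrong: it uses witnessed instead of hearsay for evidentiality.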